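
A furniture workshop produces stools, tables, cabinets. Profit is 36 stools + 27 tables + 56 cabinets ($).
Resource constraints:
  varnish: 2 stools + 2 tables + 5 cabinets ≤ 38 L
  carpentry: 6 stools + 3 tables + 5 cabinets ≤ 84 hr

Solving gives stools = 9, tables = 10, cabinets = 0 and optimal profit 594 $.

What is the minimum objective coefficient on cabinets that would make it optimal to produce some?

Check each constraint at x*: varnish 38/38 (tight); carpentry 84/84 (tight).
The binding rows give the dual system: 2·y_varnish + 6·y_carpentry = 36 and 2·y_varnish + 3·y_carpentry = 27.
Solving: y_varnish = 9, y_carpentry = 3.
cabinets enters the basis when its profit ≥ yᵀa₃ = 9·5 + 3·5 = 60.

60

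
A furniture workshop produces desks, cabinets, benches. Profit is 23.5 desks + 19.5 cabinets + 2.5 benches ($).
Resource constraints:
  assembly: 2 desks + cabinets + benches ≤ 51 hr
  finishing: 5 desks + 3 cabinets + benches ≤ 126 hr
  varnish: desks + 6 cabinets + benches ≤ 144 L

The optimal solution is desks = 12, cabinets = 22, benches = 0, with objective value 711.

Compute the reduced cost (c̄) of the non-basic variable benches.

Binding: finishing and varnish. Non-binding: assembly (5 unused).
By complementary slackness, y = 0 for the non-binding constraint.
From A_Bᵀ y = c: 5·y_finishing + 1·y_varnish = 23.5; 3·y_finishing + 6·y_varnish = 19.5.
This yields shadow prices y_finishing = 4.5, y_varnish = 1.
Reduced cost of benches: c₃ − yᵀa₃ = 2.5 − (4.5·1 + 1·1) = 2.5 − 5.5 = -3.

-3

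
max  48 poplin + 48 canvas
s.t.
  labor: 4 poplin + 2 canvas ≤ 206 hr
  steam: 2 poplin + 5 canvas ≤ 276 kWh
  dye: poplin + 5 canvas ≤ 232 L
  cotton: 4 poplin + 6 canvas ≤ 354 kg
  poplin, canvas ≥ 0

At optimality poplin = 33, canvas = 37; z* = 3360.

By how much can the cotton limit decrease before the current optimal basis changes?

148

Binding constraints: labor, cotton. The basis is B = [[4,2],[4,6]] with det 16.
Per unit decrease in cotton, x* moves by d = (0.125, -0.25).
The basis stays optimal until canvas reaches 0; allowable decrease = 148 kg.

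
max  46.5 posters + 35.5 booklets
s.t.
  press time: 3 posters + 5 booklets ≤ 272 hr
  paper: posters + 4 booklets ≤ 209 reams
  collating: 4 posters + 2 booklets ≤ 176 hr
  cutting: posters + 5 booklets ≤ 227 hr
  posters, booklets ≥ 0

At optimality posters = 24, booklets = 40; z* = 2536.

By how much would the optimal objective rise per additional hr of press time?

Binding: press time and collating. Non-binding: paper (25 unused), cutting (3 unused).
Slack constraints have shadow price 0 (complementary slackness).
From A_Bᵀ y = c: 3·y_press time + 4·y_collating = 46.5; 5·y_press time + 2·y_collating = 35.5.
→ y_press time = 3.5 and y_collating = 9.
Shadow price of press time = 3.5.

3.5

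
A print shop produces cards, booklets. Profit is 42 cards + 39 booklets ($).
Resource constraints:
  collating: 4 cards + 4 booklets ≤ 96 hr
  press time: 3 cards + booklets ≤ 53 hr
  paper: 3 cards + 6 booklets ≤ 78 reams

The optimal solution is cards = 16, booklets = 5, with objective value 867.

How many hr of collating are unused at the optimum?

12

collating used = 4·16 + 4·5 = 84; slack = 96 − 84 = 12.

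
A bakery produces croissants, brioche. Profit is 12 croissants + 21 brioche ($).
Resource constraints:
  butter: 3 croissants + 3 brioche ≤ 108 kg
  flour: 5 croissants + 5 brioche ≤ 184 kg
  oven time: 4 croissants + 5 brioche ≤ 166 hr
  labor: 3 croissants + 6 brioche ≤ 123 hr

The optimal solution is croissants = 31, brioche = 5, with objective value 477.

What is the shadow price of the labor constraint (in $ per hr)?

Binding: butter and labor. Non-binding: flour (4 unused), oven time (17 unused).
By complementary slackness, y = 0 for the non-binding constraints.
The binding rows give the dual system: 3·y_butter + 3·y_labor = 12 and 3·y_butter + 6·y_labor = 21.
→ y_butter = 1 and y_labor = 3.
Shadow price of labor = 3.

3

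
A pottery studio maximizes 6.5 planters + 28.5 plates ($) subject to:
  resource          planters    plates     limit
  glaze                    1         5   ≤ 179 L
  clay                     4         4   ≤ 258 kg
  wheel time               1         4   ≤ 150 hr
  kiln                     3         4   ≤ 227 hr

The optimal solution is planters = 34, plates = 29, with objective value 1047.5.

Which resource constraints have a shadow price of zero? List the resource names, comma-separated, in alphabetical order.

clay, kiln

glaze: 179/179 (binding)
clay: 252/258 (slack 6)
wheel time: 150/150 (binding)
kiln: 218/227 (slack 9)
By complementary slackness, a constraint with positive slack has shadow price 0 → clay, kiln.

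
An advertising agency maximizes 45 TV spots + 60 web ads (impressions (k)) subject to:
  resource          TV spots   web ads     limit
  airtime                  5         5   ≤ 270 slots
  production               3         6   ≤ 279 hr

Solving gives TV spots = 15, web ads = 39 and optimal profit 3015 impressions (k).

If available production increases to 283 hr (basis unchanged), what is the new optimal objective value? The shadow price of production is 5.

3035

Δb = 4, so new z* = 3015 + (5)·(4) = 3015 + 20 = 3035.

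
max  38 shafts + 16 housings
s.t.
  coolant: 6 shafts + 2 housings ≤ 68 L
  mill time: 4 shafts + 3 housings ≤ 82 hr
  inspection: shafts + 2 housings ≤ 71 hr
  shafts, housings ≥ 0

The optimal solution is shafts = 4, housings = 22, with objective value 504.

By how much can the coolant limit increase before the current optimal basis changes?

Binding constraints: coolant, mill time. The basis is B = [[6,2],[4,3]] with det 10.
Per unit increase in coolant, x* moves by d = (0.3, -0.4).
The basis stays optimal until housings reaches 0; allowable increase = 55 L.

55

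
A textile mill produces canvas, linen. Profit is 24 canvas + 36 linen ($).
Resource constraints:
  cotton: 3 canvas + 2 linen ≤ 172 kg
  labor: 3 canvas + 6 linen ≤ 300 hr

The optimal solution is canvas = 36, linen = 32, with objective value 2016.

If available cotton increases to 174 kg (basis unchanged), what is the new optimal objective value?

Check each constraint at x*: cotton 172/172 (tight); labor 300/300 (tight).
The binding rows give the dual system: 3·y_cotton + 3·y_labor = 24 and 2·y_cotton + 6·y_labor = 36.
This yields shadow prices y_cotton = 3, y_labor = 5.
Δz = y_cotton·Δb = 3 × (2) = 6, so new z* = 2016 + 6 = 2022.

2022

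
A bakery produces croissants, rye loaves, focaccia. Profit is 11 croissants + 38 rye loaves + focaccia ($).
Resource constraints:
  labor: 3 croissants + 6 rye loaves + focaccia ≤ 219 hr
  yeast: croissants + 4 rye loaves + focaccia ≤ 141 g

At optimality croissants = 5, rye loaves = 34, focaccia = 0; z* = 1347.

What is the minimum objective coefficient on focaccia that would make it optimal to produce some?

At the optimum: labor uses 219 of 219 (binding); yeast uses 141 of 141 (binding).
From A_Bᵀ y = c: 3·y_labor + 1·y_yeast = 11; 6·y_labor + 4·y_yeast = 38.
This yields shadow prices y_labor = 1, y_yeast = 8.
focaccia enters the basis when its profit ≥ yᵀa₃ = 1·1 + 8·1 = 9.

9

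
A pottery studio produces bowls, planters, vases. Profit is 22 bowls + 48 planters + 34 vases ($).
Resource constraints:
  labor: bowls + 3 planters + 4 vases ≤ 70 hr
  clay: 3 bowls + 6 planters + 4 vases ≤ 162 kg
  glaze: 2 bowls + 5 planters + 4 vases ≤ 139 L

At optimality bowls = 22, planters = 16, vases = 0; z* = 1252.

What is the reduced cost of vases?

At the optimum: labor uses 70 of 70 (binding); clay uses 162 of 162 (binding); glaze uses 124 of 139 (slack = 15).
Slack constraints have shadow price 0 (complementary slackness).
From A_Bᵀ y = c: 1·y_labor + 3·y_clay = 22; 3·y_labor + 6·y_clay = 48.
Solving: y_labor = 4, y_clay = 6.
Reduced cost of vases: c₃ − yᵀa₃ = 34 − (4·4 + 6·4) = 34 − 40 = -6.

-6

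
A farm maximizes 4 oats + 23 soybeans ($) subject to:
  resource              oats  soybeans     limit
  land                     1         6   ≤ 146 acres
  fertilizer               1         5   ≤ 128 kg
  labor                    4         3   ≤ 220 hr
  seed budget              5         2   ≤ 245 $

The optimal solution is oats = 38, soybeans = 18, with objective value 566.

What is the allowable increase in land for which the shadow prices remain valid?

Binding constraints: land, fertilizer. The basis is B = [[1,6],[1,5]] with det -1.
Per unit increase in land, x* moves by d = (-5, 1).
The basis stays optimal until oats reaches 0; allowable increase = 7.6 acres.

7.6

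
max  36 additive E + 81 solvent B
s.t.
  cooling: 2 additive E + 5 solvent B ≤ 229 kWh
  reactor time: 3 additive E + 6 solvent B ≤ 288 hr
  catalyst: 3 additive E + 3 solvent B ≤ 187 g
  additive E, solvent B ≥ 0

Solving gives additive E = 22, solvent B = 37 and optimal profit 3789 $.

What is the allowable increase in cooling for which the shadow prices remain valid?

Binding constraints: cooling, reactor time. The basis is B = [[2,5],[3,6]] with det -3.
Per unit increase in cooling, x* moves by d = (-2, 1).
The basis stays optimal until additive E reaches 0; allowable increase = 11 kWh.

11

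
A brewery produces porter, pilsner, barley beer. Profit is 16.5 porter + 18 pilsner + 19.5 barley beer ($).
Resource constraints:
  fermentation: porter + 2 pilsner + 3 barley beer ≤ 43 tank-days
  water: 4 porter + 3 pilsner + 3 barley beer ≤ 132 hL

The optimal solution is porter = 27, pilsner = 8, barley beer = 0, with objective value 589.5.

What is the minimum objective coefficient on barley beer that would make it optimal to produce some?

22.5

Both fermentation and water are binding at x*.
The binding rows give the dual system: 1·y_fermentation + 4·y_water = 16.5 and 2·y_fermentation + 3·y_water = 18.
→ y_fermentation = 4.5 and y_water = 3.
barley beer enters the basis when its profit ≥ yᵀa₃ = 4.5·3 + 3·3 = 22.5.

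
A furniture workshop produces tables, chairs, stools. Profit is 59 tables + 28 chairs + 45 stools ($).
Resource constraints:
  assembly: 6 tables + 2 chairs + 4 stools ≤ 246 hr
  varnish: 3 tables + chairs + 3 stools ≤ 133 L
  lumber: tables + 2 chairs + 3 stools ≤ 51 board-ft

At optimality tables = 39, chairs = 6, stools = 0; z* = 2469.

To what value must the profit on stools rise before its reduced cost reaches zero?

Binding: assembly and lumber. Non-binding: varnish (10 unused).
Slack constraints have shadow price 0 (complementary slackness).
The binding rows give the dual system: 6·y_assembly + 1·y_lumber = 59 and 2·y_assembly + 2·y_lumber = 28.
This yields shadow prices y_assembly = 9, y_lumber = 5.
stools enters the basis when its profit ≥ yᵀa₃ = 9·4 + 5·3 = 51.

51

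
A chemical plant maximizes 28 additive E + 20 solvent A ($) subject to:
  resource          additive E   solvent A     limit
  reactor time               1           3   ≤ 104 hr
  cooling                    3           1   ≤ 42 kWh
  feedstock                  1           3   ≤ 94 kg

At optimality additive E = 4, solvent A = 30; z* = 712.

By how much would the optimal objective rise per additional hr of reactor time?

Check each constraint at x*: reactor time 94/104 (slack 10); cooling 42/42 (tight); feedstock 94/94 (tight).
By complementary slackness, y = 0 for the non-binding constraint.
From A_Bᵀ y = c: 3·y_cooling + 1·y_feedstock = 28; 1·y_cooling + 3·y_feedstock = 20.
This yields shadow prices y_cooling = 8, y_feedstock = 4.
Shadow price of reactor time = 0.

0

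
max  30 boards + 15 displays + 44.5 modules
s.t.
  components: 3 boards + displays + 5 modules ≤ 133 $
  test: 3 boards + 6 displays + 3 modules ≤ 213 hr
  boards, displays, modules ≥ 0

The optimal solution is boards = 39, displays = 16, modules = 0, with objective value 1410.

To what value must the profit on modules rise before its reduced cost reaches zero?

48

Both components and test are binding at x*.
The binding rows give the dual system: 3·y_components + 3·y_test = 30 and 1·y_components + 6·y_test = 15.
This yields shadow prices y_components = 9, y_test = 1.
modules enters the basis when its profit ≥ yᵀa₃ = 9·5 + 1·3 = 48.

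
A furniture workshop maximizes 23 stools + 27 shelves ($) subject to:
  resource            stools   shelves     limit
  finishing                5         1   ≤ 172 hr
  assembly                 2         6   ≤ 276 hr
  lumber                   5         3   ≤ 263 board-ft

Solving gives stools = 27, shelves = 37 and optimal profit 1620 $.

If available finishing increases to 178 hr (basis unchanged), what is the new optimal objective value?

Check each constraint at x*: finishing 172/172 (tight); assembly 276/276 (tight); lumber 246/263 (slack 17).
Since lumber is not tight, its dual is 0.
The binding rows give the dual system: 5·y_finishing + 2·y_assembly = 23 and 1·y_finishing + 6·y_assembly = 27.
This yields shadow prices y_finishing = 3, y_assembly = 4.
Δz = y_finishing·Δb = 3 × (6) = 18, so new z* = 1620 + 18 = 1638.

1638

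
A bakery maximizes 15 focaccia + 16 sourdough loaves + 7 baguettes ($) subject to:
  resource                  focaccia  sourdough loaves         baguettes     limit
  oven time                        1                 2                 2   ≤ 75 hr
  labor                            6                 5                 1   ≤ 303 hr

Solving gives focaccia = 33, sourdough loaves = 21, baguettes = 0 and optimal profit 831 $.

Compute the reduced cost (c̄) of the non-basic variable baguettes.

Check each constraint at x*: oven time 75/75 (tight); labor 303/303 (tight).
From A_Bᵀ y = c: 1·y_oven time + 6·y_labor = 15; 2·y_oven time + 5·y_labor = 16.
→ y_oven time = 3 and y_labor = 2.
Reduced cost of baguettes: c₃ − yᵀa₃ = 7 − (3·2 + 2·1) = 7 − 8 = -1.

-1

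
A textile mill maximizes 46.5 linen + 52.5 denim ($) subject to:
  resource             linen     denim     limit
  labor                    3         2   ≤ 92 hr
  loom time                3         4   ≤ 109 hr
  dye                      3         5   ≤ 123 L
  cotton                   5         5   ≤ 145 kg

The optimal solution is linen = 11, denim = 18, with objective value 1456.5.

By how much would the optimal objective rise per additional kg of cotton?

At the optimum: labor uses 69 of 92 (slack = 23); loom time uses 105 of 109 (slack = 4); dye uses 123 of 123 (binding); cotton uses 145 of 145 (binding).
Since labor, loom time are not tight, their duals are 0.
From A_Bᵀ y = c: 3·y_dye + 5·y_cotton = 46.5; 5·y_dye + 5·y_cotton = 52.5.
This yields shadow prices y_dye = 3, y_cotton = 7.5.
Shadow price of cotton = 7.5.

7.5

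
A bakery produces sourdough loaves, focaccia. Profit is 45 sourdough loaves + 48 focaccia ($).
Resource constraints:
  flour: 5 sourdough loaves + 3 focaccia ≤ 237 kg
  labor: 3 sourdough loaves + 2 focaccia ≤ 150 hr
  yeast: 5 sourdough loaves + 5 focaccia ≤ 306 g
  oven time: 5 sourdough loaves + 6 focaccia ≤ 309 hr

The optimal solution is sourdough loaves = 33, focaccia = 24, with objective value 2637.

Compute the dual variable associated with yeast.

Binding: flour and oven time. Non-binding: labor (3 unused), yeast (21 unused).
By complementary slackness, y = 0 for the non-binding constraints.
Dual feasibility on the basic columns requires 5·y_flour + 5·y_oven time = 45, 3·y_flour + 6·y_oven time = 48.
→ y_flour = 2 and y_oven time = 7.
Shadow price of yeast = 0.

0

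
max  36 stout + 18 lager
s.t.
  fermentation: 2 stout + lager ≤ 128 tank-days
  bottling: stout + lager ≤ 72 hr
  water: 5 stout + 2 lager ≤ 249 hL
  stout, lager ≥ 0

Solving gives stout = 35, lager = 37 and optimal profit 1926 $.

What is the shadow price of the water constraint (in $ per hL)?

Check each constraint at x*: fermentation 107/128 (slack 21); bottling 72/72 (tight); water 249/249 (tight).
Since fermentation is not tight, its dual is 0.
The binding rows give the dual system: 1·y_bottling + 5·y_water = 36 and 1·y_bottling + 2·y_water = 18.
→ y_bottling = 6 and y_water = 6.
Shadow price of water = 6.

6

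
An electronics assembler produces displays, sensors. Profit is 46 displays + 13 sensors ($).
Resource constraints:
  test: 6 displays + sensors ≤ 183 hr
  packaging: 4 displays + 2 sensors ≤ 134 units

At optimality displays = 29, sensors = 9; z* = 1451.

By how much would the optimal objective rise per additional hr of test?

At the optimum: test uses 183 of 183 (binding); packaging uses 134 of 134 (binding).
Dual feasibility on the basic columns requires 6·y_test + 4·y_packaging = 46, 1·y_test + 2·y_packaging = 13.
Solving: y_test = 5, y_packaging = 4.
Shadow price of test = 5.

5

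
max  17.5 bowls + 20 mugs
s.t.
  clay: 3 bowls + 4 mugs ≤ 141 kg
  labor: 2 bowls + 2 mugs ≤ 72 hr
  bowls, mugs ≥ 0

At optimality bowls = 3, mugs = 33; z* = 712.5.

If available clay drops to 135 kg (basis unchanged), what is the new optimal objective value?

Check each constraint at x*: clay 141/141 (tight); labor 72/72 (tight).
From A_Bᵀ y = c: 3·y_clay + 2·y_labor = 17.5; 4·y_clay + 2·y_labor = 20.
→ y_clay = 2.5 and y_labor = 5.
Δz = y_clay·Δb = 2.5 × (-6) = -15, so new z* = 712.5 − 15 = 697.5.

697.5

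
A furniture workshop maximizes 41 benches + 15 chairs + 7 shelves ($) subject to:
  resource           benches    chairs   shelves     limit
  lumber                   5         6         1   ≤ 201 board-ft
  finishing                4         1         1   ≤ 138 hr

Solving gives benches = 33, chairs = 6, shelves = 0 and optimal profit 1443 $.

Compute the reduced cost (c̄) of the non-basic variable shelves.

Check each constraint at x*: lumber 201/201 (tight); finishing 138/138 (tight).
Dual feasibility on the basic columns requires 5·y_lumber + 4·y_finishing = 41, 6·y_lumber + 1·y_finishing = 15.
This yields shadow prices y_lumber = 1, y_finishing = 9.
Reduced cost of shelves: c₃ − yᵀa₃ = 7 − (1·1 + 9·1) = 7 − 10 = -3.

-3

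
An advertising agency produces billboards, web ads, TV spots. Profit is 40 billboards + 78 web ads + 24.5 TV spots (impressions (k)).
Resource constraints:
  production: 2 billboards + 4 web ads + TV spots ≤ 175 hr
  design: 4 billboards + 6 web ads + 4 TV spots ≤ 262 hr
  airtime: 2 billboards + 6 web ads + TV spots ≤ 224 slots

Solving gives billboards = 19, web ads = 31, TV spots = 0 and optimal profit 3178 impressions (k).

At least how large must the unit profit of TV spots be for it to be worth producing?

At the optimum: production uses 162 of 175 (slack = 13); design uses 262 of 262 (binding); airtime uses 224 of 224 (binding).
Slack constraints have shadow price 0 (complementary slackness).
Dual feasibility on the basic columns requires 4·y_design + 2·y_airtime = 40, 6·y_design + 6·y_airtime = 78.
→ y_design = 7 and y_airtime = 6.
TV spots enters the basis when its profit ≥ yᵀa₃ = 7·4 + 6·1 = 34.

34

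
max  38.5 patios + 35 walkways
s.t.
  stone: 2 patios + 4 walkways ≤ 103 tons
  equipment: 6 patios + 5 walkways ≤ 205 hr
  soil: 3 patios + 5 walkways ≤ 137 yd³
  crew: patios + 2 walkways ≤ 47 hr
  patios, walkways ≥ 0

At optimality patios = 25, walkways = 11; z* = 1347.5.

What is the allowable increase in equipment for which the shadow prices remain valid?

49

Binding constraints: equipment, crew. The basis is B = [[6,5],[1,2]] with det 7.
Per unit increase in equipment, x* moves by d = (0.2857, -0.1429).
The basis stays optimal until soil becomes binding; allowable increase = 49 hr.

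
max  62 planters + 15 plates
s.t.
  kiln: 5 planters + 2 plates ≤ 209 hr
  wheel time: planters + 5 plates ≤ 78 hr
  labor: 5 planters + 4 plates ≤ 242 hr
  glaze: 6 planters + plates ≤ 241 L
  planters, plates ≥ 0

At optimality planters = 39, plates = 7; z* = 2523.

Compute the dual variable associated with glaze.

At the optimum: kiln uses 209 of 209 (binding); wheel time uses 74 of 78 (slack = 4); labor uses 223 of 242 (slack = 19); glaze uses 241 of 241 (binding).
By complementary slackness, y = 0 for the non-binding constraints.
From A_Bᵀ y = c: 5·y_kiln + 6·y_glaze = 62; 2·y_kiln + 1·y_glaze = 15.
This yields shadow prices y_kiln = 4, y_glaze = 7.
Shadow price of glaze = 7.

7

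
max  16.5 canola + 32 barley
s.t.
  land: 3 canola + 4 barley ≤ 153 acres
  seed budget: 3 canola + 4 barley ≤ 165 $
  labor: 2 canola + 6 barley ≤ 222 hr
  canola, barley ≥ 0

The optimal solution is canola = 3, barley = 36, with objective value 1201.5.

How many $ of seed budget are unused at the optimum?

seed budget used = 3·3 + 4·36 = 153; slack = 165 − 153 = 12.

12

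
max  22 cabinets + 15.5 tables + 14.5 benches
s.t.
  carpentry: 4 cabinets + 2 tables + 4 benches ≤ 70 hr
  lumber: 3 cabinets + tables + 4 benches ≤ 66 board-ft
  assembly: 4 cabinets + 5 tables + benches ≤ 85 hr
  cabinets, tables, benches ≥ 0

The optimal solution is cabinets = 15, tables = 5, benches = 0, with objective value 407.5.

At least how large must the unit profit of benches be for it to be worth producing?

17.5

At the optimum: carpentry uses 70 of 70 (binding); lumber uses 50 of 66 (slack = 16); assembly uses 85 of 85 (binding).
Since lumber is not tight, its dual is 0.
Dual feasibility on the basic columns requires 4·y_carpentry + 4·y_assembly = 22, 2·y_carpentry + 5·y_assembly = 15.5.
This yields shadow prices y_carpentry = 4, y_assembly = 1.5.
benches enters the basis when its profit ≥ yᵀa₃ = 4·4 + 1.5·1 = 17.5.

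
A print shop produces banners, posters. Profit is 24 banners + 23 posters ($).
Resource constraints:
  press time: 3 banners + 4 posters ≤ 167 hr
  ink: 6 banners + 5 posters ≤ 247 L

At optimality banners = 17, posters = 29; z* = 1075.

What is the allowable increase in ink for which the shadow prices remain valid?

Binding constraints: press time, ink. The basis is B = [[3,4],[6,5]] with det -9.
Per unit increase in ink, x* moves by d = (0.4444, -0.3333).
The basis stays optimal until posters reaches 0; allowable increase = 87 L.

87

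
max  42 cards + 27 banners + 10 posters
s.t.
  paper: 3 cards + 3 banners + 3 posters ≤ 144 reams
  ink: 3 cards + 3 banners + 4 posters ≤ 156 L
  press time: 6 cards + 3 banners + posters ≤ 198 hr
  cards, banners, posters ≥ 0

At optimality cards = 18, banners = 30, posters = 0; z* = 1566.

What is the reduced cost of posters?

-7

At the optimum: paper uses 144 of 144 (binding); ink uses 144 of 156 (slack = 12); press time uses 198 of 198 (binding).
By complementary slackness, y = 0 for the non-binding constraint.
From A_Bᵀ y = c: 3·y_paper + 6·y_press time = 42; 3·y_paper + 3·y_press time = 27.
Solving: y_paper = 4, y_press time = 5.
Reduced cost of posters: c₃ − yᵀa₃ = 10 − (4·3 + 5·1) = 10 − 17 = -7.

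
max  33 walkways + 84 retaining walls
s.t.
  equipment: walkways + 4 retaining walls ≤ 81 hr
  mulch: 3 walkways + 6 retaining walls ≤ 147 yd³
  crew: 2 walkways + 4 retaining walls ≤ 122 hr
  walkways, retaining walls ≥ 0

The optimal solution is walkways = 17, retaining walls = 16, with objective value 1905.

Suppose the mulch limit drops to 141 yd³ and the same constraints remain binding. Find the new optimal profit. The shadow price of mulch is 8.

Δb = -6, so new z* = 1905 + (8)·(-6) = 1905 − 48 = 1857.

1857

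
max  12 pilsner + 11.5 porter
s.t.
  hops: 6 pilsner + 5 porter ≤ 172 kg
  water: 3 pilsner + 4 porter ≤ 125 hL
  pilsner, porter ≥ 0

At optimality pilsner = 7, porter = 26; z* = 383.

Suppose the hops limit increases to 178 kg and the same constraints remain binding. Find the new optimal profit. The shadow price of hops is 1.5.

392

Δb = 6, so new z* = 383 + (1.5)·(6) = 383 + 9 = 392.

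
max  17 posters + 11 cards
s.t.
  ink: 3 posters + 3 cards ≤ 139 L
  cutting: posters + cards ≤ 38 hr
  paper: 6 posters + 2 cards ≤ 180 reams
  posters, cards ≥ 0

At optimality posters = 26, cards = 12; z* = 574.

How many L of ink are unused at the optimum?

ink used = 3·26 + 3·12 = 114; slack = 139 − 114 = 25.

25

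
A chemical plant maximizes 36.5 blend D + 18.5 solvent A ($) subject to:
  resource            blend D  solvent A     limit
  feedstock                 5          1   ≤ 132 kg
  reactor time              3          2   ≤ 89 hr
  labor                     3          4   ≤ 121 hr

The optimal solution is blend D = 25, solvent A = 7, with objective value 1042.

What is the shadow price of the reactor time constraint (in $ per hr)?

Binding: feedstock and reactor time. Non-binding: labor (18 unused).
By complementary slackness, y = 0 for the non-binding constraint.
Dual feasibility on the basic columns requires 5·y_feedstock + 3·y_reactor time = 36.5, 1·y_feedstock + 2·y_reactor time = 18.5.
→ y_feedstock = 2.5 and y_reactor time = 8.
Shadow price of reactor time = 8.

8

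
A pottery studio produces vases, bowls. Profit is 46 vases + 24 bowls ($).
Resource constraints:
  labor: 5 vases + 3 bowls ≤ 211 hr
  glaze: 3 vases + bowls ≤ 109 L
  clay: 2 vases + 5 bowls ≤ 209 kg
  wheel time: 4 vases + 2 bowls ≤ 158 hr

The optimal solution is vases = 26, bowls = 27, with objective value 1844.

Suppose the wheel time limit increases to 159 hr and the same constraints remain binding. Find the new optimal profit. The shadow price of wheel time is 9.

1853

Δb = 1, so new z* = 1844 + (9)·(1) = 1844 + 9 = 1853.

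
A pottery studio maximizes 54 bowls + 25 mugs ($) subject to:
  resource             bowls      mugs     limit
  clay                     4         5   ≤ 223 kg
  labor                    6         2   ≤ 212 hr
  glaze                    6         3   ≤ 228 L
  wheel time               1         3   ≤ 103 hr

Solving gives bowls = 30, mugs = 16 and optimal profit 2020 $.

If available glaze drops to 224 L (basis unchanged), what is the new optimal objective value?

At the optimum: clay uses 200 of 223 (slack = 23); labor uses 212 of 212 (binding); glaze uses 228 of 228 (binding); wheel time uses 78 of 103 (slack = 25).
Since clay, wheel time are not tight, their duals are 0.
Dual feasibility on the basic columns requires 6·y_labor + 6·y_glaze = 54, 2·y_labor + 3·y_glaze = 25.
→ y_labor = 2 and y_glaze = 7.
Δz = y_glaze·Δb = 7 × (-4) = -28, so new z* = 2020 − 28 = 1992.

1992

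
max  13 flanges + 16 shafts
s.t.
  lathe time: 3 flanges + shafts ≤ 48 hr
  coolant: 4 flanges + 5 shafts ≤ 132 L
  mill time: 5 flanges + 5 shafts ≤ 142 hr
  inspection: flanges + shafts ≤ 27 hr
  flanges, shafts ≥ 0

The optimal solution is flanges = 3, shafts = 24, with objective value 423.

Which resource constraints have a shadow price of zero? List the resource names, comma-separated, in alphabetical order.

lathe time: 33/48 (slack 15)
coolant: 132/132 (binding)
mill time: 135/142 (slack 7)
inspection: 27/27 (binding)
By complementary slackness, a constraint with positive slack has shadow price 0 → lathe time, mill time.

lathe time, mill time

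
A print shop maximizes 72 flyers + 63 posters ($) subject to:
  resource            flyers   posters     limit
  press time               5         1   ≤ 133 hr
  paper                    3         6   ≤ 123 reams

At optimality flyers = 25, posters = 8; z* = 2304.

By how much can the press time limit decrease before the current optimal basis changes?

Binding constraints: press time, paper. The basis is B = [[5,1],[3,6]] with det 27.
Per unit decrease in press time, x* moves by d = (-0.2222, 0.1111).
The basis stays optimal until flyers reaches 0; allowable decrease = 112.5 hr.

112.5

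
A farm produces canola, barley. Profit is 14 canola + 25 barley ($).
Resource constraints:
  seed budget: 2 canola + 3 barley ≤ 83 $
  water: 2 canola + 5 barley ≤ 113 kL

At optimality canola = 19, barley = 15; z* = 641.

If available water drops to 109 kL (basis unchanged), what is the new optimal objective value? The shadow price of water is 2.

633

Δb = -4, so new z* = 641 + (2)·(-4) = 641 − 8 = 633.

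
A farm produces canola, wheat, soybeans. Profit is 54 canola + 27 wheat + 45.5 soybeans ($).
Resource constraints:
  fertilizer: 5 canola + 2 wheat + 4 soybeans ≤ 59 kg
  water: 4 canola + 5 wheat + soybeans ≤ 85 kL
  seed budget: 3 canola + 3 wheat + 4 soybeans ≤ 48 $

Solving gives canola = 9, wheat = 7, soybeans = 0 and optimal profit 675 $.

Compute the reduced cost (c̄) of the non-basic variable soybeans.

-2.5

At the optimum: fertilizer uses 59 of 59 (binding); water uses 71 of 85 (slack = 14); seed budget uses 48 of 48 (binding).
By complementary slackness, y = 0 for the non-binding constraint.
Dual feasibility on the basic columns requires 5·y_fertilizer + 3·y_seed budget = 54, 2·y_fertilizer + 3·y_seed budget = 27.
This yields shadow prices y_fertilizer = 9, y_seed budget = 3.
Reduced cost of soybeans: c₃ − yᵀa₃ = 45.5 − (9·4 + 3·4) = 45.5 − 48 = -2.5.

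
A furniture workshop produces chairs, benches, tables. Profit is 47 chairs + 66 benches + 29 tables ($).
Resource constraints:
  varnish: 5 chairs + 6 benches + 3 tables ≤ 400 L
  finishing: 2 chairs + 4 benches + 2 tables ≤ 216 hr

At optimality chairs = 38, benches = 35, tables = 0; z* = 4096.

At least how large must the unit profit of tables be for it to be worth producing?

Both varnish and finishing are binding at x*.
The binding rows give the dual system: 5·y_varnish + 2·y_finishing = 47 and 6·y_varnish + 4·y_finishing = 66.
Solving: y_varnish = 7, y_finishing = 6.
tables enters the basis when its profit ≥ yᵀa₃ = 7·3 + 6·2 = 33.

33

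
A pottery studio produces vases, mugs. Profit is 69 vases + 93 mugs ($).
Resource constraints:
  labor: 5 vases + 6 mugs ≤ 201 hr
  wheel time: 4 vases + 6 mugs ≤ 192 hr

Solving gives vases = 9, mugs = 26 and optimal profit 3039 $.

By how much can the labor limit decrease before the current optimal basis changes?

9

Binding constraints: labor, wheel time. The basis is B = [[5,6],[4,6]] with det 6.
Per unit decrease in labor, x* moves by d = (-1, 0.6667).
The basis stays optimal until vases reaches 0; allowable decrease = 9 hr.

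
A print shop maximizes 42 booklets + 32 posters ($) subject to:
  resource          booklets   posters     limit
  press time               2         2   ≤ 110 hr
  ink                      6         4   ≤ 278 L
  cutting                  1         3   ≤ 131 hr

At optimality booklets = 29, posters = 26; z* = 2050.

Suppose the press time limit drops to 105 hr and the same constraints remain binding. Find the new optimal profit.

Check each constraint at x*: press time 110/110 (tight); ink 278/278 (tight); cutting 107/131 (slack 24).
Slack constraints have shadow price 0 (complementary slackness).
The binding rows give the dual system: 2·y_press time + 6·y_ink = 42 and 2·y_press time + 4·y_ink = 32.
→ y_press time = 6 and y_ink = 5.
Δz = y_press time·Δb = 6 × (-5) = -30, so new z* = 2050 − 30 = 2020.

2020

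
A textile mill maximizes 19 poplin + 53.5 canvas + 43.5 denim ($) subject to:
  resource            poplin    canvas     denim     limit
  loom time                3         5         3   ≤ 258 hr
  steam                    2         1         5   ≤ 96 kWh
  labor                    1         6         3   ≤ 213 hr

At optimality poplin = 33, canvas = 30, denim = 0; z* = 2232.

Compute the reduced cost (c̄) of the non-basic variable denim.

-8

Binding: steam and labor. Non-binding: loom time (9 unused).
By complementary slackness, y = 0 for the non-binding constraint.
Dual feasibility on the basic columns requires 2·y_steam + 1·y_labor = 19, 1·y_steam + 6·y_labor = 53.5.
Solving: y_steam = 5.5, y_labor = 8.
Reduced cost of denim: c₃ − yᵀa₃ = 43.5 − (5.5·5 + 8·3) = 43.5 − 51.5 = -8.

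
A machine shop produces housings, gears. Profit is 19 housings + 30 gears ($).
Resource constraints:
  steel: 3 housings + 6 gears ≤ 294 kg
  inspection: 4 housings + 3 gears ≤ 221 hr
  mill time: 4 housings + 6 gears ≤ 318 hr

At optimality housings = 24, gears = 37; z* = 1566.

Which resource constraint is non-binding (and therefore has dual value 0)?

inspection

steel: 294/294 (binding)
inspection: 207/221 (slack 14)
mill time: 318/318 (binding)
By complementary slackness, a constraint with positive slack has shadow price 0 → inspection.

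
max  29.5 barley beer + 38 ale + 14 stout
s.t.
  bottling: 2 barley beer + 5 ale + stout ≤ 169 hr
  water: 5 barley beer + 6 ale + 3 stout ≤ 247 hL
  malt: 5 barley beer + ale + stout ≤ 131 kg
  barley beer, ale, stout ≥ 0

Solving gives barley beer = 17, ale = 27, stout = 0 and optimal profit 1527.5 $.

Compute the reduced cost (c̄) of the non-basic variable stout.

At the optimum: bottling uses 169 of 169 (binding); water uses 247 of 247 (binding); malt uses 112 of 131 (slack = 19).
By complementary slackness, y = 0 for the non-binding constraint.
Dual feasibility on the basic columns requires 2·y_bottling + 5·y_water = 29.5, 5·y_bottling + 6·y_water = 38.
This yields shadow prices y_bottling = 1, y_water = 5.5.
Reduced cost of stout: c₃ − yᵀa₃ = 14 − (1·1 + 5.5·3) = 14 − 17.5 = -3.5.

-3.5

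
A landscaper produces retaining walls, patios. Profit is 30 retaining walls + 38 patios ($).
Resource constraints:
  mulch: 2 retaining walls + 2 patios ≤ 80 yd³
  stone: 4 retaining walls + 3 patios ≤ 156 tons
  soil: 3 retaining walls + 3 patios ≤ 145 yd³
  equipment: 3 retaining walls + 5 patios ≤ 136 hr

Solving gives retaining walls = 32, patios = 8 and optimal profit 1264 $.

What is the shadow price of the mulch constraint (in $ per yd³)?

Check each constraint at x*: mulch 80/80 (tight); stone 152/156 (slack 4); soil 120/145 (slack 25); equipment 136/136 (tight).
Slack constraints have shadow price 0 (complementary slackness).
Dual feasibility on the basic columns requires 2·y_mulch + 3·y_equipment = 30, 2·y_mulch + 5·y_equipment = 38.
Solving: y_mulch = 9, y_equipment = 4.
Shadow price of mulch = 9.

9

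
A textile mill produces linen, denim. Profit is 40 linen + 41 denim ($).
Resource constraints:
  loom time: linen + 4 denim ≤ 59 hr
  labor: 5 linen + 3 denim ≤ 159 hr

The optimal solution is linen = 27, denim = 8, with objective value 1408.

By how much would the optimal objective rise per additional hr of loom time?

5

At the optimum: loom time uses 59 of 59 (binding); labor uses 159 of 159 (binding).
From A_Bᵀ y = c: 1·y_loom time + 5·y_labor = 40; 4·y_loom time + 3·y_labor = 41.
Solving: y_loom time = 5, y_labor = 7.
Shadow price of loom time = 5.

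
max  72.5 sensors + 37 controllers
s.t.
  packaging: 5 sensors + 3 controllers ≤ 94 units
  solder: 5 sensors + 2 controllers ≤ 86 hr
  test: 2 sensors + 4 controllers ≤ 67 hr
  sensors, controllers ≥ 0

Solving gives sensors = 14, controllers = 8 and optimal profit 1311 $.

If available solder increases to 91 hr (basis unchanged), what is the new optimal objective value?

Check each constraint at x*: packaging 94/94 (tight); solder 86/86 (tight); test 60/67 (slack 7).
Slack constraints have shadow price 0 (complementary slackness).
From A_Bᵀ y = c: 5·y_packaging + 5·y_solder = 72.5; 3·y_packaging + 2·y_solder = 37.
→ y_packaging = 8 and y_solder = 6.5.
Δz = y_solder·Δb = 6.5 × (5) = 32.5, so new z* = 1311 + 32.5 = 1343.5.

1343.5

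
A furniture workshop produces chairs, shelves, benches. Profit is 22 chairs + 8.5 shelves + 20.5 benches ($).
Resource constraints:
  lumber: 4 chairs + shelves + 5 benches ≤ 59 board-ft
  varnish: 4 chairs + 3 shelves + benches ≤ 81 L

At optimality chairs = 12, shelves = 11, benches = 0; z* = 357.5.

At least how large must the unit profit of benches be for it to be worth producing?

21.5

At the optimum: lumber uses 59 of 59 (binding); varnish uses 81 of 81 (binding).
The binding rows give the dual system: 4·y_lumber + 4·y_varnish = 22 and 1·y_lumber + 3·y_varnish = 8.5.
This yields shadow prices y_lumber = 4, y_varnish = 1.5.
benches enters the basis when its profit ≥ yᵀa₃ = 4·5 + 1.5·1 = 21.5.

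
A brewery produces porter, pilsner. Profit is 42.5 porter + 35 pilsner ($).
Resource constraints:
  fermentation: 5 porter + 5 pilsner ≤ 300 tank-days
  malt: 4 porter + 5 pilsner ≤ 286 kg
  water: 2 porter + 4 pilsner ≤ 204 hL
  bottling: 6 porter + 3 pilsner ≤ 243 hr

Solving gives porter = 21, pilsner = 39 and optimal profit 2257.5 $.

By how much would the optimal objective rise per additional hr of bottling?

2.5

Check each constraint at x*: fermentation 300/300 (tight); malt 279/286 (slack 7); water 198/204 (slack 6); bottling 243/243 (tight).
By complementary slackness, y = 0 for the non-binding constraints.
Dual feasibility on the basic columns requires 5·y_fermentation + 6·y_bottling = 42.5, 5·y_fermentation + 3·y_bottling = 35.
This yields shadow prices y_fermentation = 5.5, y_bottling = 2.5.
Shadow price of bottling = 2.5.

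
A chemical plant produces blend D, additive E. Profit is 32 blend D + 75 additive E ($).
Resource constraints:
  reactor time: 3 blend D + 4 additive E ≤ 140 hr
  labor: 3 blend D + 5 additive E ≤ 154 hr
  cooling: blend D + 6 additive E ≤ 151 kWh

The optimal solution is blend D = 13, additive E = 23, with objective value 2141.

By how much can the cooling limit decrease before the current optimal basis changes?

Binding constraints: labor, cooling. The basis is B = [[3,5],[1,6]] with det 13.
Per unit decrease in cooling, x* moves by d = (0.3846, -0.2308).
The basis stays optimal until reactor time becomes binding; allowable decrease = 39 kWh.

39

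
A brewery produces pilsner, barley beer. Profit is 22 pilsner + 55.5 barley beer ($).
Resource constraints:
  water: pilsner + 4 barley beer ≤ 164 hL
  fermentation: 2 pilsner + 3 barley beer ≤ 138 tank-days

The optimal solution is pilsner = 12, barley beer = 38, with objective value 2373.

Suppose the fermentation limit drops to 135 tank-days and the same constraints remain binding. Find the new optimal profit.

Both water and fermentation are binding at x*.
The binding rows give the dual system: 1·y_water + 2·y_fermentation = 22 and 4·y_water + 3·y_fermentation = 55.5.
This yields shadow prices y_water = 9, y_fermentation = 6.5.
Δz = y_fermentation·Δb = 6.5 × (-3) = -19.5, so new z* = 2373 − 19.5 = 2353.5.

2353.5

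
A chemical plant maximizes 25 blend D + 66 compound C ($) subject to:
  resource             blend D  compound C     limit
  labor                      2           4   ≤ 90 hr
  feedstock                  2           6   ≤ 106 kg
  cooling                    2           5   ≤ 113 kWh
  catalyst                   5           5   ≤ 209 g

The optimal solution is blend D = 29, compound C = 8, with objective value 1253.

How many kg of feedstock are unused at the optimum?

feedstock used = 2·29 + 6·8 = 106; slack = 106 − 106 = 0.

0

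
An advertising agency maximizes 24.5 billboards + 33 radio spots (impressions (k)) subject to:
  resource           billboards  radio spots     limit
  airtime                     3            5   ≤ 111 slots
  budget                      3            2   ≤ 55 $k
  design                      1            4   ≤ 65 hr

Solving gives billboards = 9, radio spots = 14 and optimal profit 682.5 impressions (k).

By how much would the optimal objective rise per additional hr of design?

Binding: budget and design. Non-binding: airtime (14 unused).
Since airtime is not tight, its dual is 0.
From A_Bᵀ y = c: 3·y_budget + 1·y_design = 24.5; 2·y_budget + 4·y_design = 33.
This yields shadow prices y_budget = 6.5, y_design = 5.
Shadow price of design = 5.

5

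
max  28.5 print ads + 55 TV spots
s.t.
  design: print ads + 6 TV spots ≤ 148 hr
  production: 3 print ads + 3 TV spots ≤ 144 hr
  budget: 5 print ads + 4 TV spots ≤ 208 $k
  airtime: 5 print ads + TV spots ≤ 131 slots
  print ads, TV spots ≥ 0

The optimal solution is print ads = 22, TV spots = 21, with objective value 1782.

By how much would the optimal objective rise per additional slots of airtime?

4

Check each constraint at x*: design 148/148 (tight); production 129/144 (slack 15); budget 194/208 (slack 14); airtime 131/131 (tight).
By complementary slackness, y = 0 for the non-binding constraints.
The binding rows give the dual system: 1·y_design + 5·y_airtime = 28.5 and 6·y_design + 1·y_airtime = 55.
→ y_design = 8.5 and y_airtime = 4.
Shadow price of airtime = 4.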